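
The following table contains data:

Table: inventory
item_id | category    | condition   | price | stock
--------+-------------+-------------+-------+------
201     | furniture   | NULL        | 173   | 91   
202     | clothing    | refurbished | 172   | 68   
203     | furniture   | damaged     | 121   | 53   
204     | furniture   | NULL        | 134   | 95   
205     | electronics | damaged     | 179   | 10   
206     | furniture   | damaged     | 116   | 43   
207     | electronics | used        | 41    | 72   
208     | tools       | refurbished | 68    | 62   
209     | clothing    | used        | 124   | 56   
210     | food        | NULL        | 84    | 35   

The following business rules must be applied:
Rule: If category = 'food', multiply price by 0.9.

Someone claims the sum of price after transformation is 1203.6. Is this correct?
Yes, the result is correct.

Step 1: Calculate the correct sum after transformation
Step 2: Apply multiplier 0.9 to records where category = 'food'
Step 3: Correct result = 1203.6
Step 4: Claimed result = 1203.6
Step 5: 1203.6 = 1203.6 ✓
Conclusion: The claimed result is correct.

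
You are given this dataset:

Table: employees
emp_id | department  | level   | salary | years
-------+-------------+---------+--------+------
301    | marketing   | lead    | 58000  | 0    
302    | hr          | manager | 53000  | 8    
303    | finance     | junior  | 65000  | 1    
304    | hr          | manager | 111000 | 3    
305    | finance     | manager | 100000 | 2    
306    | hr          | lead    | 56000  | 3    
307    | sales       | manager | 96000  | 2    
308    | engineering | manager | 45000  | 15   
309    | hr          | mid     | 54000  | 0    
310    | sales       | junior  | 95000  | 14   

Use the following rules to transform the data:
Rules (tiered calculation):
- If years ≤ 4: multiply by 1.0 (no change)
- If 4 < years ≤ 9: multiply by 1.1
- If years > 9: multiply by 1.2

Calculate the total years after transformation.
54.6

Step 1: Tier 1 (years ≤ 4): 7 records, sum = 11 × 1.0 = 11.0
Step 2: Tier 2 (4 < years ≤ 9): 1 records, sum = 8 × 1.1 = 8.8
Step 3: Tier 3 (years > 9): 2 records, sum = 29 × 1.2 = 34.8
Step 4: Final sum = 11.0 + 8.8 + 34.8 = 54.6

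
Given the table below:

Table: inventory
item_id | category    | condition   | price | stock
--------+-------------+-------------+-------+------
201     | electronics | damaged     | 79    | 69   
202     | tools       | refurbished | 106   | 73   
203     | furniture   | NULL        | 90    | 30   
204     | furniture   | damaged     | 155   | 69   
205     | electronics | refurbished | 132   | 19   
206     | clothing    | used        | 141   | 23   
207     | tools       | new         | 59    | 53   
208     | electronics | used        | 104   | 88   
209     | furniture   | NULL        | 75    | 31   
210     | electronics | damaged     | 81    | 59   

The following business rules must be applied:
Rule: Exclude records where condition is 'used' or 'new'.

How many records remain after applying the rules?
7

Step 1: Count records to exclude
  - 2 (used) + 1 (new) = 3 records
Step 2: Total records: 10
Step 3: Remaining = 10 - 3 = 7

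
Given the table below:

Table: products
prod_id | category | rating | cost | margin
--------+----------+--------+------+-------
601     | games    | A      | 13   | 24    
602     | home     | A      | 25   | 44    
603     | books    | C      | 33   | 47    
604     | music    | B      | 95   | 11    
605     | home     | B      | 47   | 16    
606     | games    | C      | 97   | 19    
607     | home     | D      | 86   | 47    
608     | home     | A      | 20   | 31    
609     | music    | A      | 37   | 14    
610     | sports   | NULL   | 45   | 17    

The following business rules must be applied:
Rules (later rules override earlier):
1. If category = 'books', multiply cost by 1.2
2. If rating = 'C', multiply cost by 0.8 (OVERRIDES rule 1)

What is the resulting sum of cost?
472.0

Step 1: Rule 2 takes priority for records with rating = 'C'
  - 2 records: 130 × 0.8 = 104.0
Step 2: Rule 1 applies to remaining records with category = 'books'
  - 0 records: 0 × 1.2 = 0.0
Step 3: Other records unchanged: 368
Step 4: Final sum = 104.0 + 0.0 + 368 = 472.0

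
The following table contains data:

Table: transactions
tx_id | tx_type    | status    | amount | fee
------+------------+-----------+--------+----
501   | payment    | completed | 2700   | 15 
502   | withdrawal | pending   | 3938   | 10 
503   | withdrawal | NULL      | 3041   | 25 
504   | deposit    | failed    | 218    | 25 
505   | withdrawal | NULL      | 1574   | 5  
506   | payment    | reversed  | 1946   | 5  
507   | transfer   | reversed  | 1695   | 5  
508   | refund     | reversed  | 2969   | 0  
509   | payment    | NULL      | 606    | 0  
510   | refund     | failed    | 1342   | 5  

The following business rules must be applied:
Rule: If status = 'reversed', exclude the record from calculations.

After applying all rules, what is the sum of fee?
85

Step 1: Identify records where status = 'reversed'
Step 2: The excluded records sum to 10
Step 3: Original total fee = 95
Step 4: Remaining total = 95 - 10 = 85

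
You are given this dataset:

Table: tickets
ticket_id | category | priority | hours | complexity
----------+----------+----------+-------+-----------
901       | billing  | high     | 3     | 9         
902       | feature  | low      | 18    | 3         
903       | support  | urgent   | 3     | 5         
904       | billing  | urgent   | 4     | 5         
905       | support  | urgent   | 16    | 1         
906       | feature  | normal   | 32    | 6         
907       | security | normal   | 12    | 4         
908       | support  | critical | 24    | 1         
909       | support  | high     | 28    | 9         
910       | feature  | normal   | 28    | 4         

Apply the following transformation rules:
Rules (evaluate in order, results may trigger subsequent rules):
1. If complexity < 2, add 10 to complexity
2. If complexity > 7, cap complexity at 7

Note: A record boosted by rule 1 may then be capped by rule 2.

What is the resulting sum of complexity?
55

Step 1: Apply rule 1 to records with complexity < 2
  - 2 records get bonus of 10
  - Of these, 2 records then exceed 7 and get capped
Step 2: Apply rule 2 to records with complexity > 7
  - 2 records (original) are capped
Step 3: Calculate final sum = 55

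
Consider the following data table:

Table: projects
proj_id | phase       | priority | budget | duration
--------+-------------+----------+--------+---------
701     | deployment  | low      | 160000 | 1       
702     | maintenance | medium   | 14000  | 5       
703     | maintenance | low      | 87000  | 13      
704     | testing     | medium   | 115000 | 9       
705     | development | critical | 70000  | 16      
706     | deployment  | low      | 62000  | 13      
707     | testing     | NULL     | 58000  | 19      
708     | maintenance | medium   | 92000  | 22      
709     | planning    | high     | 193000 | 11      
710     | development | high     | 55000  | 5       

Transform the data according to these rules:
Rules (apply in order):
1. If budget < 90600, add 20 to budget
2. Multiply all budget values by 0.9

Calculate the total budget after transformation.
815508.0

Step 1: Apply Rule 1 - Add 20 to records with budget < 90600
  - 6 records affected: 346000 + (6 × 20) = 346120
  - Unaffected records: 560000
  - Sum after Rule 1: 906120
Step 2: Apply Rule 2 - Multiply all by 0.9
  - 906120 × 0.9 = 815508.0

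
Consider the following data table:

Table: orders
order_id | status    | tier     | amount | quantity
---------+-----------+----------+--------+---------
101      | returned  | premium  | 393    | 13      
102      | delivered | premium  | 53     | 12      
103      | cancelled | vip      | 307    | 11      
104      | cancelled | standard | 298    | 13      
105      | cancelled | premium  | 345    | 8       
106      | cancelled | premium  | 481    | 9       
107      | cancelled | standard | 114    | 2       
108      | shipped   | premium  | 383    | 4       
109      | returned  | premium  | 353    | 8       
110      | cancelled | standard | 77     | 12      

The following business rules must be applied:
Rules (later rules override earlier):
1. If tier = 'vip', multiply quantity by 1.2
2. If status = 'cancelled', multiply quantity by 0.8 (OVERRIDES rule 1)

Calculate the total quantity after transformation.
81.0

Step 1: Rule 2 takes priority for records with status = 'cancelled'
  - 6 records: 55 × 0.8 = 44.0
Step 2: Rule 1 applies to remaining records with tier = 'vip'
  - 0 records: 0 × 1.2 = 0.0
Step 3: Other records unchanged: 37
Step 4: Final sum = 44.0 + 0.0 + 37 = 81.0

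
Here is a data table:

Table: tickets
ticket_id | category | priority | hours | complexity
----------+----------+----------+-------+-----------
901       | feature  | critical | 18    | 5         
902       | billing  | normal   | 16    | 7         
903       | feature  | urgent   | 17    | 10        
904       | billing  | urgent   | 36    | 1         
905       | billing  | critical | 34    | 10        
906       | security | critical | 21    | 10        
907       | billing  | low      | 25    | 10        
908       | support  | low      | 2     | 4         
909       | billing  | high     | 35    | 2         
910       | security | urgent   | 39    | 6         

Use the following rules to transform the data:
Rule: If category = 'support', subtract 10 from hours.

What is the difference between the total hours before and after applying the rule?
10

Step 1: Original sum of hours = 243
Step 2: 1 records have category = 'support'
Step 3: Each affected record changes by -10
Step 4: Total change = 1 × -10 = -10
Step 5: New sum = 243 + -10 = 233
Step 6: Difference = |233 - 243| = 10
        (Sum decreased by 10)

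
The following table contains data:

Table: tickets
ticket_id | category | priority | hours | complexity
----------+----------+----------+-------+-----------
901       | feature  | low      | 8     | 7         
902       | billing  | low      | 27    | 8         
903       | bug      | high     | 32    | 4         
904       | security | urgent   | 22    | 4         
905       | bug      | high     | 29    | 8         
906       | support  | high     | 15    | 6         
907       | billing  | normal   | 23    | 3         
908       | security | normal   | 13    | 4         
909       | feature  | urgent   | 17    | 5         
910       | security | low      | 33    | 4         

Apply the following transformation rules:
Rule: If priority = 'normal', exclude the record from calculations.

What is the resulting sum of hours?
183

Step 1: Identify records where priority = 'normal'
Step 2: The excluded records sum to 36
Step 3: Original total hours = 219
Step 4: Remaining total = 219 - 36 = 183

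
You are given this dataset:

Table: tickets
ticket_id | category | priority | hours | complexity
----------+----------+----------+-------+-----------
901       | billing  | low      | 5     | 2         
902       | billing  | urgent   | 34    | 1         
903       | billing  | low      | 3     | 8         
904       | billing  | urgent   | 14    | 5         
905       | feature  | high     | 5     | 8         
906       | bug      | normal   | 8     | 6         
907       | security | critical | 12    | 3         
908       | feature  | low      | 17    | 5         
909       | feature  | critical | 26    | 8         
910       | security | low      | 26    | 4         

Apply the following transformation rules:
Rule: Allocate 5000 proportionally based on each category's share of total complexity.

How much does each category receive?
billing: 1600.0, bug: 600.0, feature: 2100.0, security: 700.0

Step 1: Calculate total complexity = 50
Step 2: Calculate each category's proportion:
  billing: 16/50 = 32.00% → 1600.0
  bug: 6/50 = 12.00% → 600.0
  feature: 21/50 = 42.00% → 2100.0
  security: 7/50 = 14.00% → 700.0
Step 3: Verify: sum of allocations ≈ 5000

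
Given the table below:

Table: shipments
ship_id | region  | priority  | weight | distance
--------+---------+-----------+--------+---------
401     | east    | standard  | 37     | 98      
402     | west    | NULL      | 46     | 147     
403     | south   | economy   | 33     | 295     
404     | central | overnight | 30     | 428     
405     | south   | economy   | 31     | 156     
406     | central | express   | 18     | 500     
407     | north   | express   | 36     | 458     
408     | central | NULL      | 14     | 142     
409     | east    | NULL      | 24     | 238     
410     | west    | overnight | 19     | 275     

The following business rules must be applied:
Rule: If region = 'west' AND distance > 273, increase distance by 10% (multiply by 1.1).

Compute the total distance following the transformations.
2764.5

Step 1: Find records where region = 'west' AND distance > 273
Step 2: 1 records match, summing to 275
Step 3: After multiplier: 275 × 1.1 = 302.5
Step 4: Unaffected records sum: 2462
Step 5: Final sum = 302.5 + 2462 = 2764.5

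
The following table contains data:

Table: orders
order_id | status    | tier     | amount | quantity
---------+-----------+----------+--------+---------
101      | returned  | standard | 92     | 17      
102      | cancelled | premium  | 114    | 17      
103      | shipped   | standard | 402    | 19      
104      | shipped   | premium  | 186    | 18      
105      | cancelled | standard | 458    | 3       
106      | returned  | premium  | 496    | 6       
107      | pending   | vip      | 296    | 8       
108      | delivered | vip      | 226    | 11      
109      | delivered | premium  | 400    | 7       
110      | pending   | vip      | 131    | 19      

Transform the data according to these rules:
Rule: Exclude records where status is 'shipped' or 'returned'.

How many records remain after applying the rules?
6

Step 1: Count records to exclude
  - 2 (shipped) + 2 (returned) = 4 records
Step 2: Total records: 10
Step 3: Remaining = 10 - 4 = 6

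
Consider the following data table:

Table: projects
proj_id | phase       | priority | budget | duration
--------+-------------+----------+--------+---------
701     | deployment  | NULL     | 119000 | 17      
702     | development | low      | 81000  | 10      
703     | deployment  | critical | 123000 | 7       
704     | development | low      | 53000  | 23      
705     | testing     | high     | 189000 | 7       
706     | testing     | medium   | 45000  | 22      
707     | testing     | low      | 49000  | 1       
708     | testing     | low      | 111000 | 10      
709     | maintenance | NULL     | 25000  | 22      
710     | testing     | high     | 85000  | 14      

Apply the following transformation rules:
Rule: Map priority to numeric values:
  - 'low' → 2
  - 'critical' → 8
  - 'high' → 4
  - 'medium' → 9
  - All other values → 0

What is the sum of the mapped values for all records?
33

Step 1: Apply mapping to each record
Step 2: Count by status:
  'low': 4 records × 2 = 8
  'critical': 1 records × 8 = 8
  'high': 2 records × 4 = 8
  'medium': 1 records × 9 = 9
Step 3: Sum all mapped values = 33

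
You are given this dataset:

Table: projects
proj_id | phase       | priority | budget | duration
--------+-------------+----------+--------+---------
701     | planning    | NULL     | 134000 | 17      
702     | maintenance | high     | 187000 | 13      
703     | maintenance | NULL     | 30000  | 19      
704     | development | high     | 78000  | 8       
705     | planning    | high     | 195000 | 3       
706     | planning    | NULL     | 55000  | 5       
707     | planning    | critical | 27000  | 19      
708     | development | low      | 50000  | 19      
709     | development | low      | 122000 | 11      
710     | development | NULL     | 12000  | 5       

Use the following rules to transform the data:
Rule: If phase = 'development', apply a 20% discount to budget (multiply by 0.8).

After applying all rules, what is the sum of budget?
837600.0

Step 1: Records with phase = 'development' have total budget = 262000
Step 2: Apply multiplier: 262000 × 0.8 = 209600.0
Step 3: Other records total: 628000
Step 4: Final sum = 209600.0 + 628000 = 837600.0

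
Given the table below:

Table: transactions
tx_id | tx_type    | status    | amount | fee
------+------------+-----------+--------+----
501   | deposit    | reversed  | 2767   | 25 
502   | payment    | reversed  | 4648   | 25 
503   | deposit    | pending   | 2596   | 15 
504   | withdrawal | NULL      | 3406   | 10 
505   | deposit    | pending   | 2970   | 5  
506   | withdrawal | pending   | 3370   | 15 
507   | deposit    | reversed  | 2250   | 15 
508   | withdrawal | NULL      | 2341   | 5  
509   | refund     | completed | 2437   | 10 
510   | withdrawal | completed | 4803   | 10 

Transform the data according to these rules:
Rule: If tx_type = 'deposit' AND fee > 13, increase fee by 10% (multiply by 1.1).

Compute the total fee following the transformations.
140.5

Step 1: Find records where tx_type = 'deposit' AND fee > 13
Step 2: 3 records match, summing to 55
Step 3: After multiplier: 55 × 1.1 = 60.5
Step 4: Unaffected records sum: 80
Step 5: Final sum = 60.5 + 80 = 140.5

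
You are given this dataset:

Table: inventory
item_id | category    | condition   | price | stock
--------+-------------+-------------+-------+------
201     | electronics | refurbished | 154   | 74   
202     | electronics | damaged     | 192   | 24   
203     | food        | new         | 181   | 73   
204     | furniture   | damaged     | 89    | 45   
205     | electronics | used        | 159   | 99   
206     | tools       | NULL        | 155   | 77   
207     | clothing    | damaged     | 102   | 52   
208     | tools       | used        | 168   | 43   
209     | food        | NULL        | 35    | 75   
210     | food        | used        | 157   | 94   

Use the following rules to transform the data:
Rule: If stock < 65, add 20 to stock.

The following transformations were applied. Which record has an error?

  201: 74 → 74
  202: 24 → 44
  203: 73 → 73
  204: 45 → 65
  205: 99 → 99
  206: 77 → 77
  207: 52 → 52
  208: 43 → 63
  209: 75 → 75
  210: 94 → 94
Record 207 has an error. The correct transformed value should be 72, not 52.

Step 1: Check each record against the rule
Step 2: Record 207 has stock = 52
Step 3: Since 52 < 65, the bonus should have been applied
Step 4: Correct value = 72, but claimed value = 52
Conclusion: Record 207 has the error.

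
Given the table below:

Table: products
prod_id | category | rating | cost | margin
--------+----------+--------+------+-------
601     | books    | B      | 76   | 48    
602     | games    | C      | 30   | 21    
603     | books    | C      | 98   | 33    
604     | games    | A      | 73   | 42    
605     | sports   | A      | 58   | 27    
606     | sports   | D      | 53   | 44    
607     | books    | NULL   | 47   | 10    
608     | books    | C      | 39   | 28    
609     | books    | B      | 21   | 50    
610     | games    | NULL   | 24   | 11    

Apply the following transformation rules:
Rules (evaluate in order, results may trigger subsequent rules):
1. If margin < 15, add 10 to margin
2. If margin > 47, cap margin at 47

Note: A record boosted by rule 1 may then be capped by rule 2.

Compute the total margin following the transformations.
330

Step 1: Apply rule 1 to records with margin < 15
  - 2 records get bonus of 10
  - Of these, 0 records then exceed 47 and get capped
Step 2: Apply rule 2 to records with margin > 47
  - 2 records (original) are capped
Step 3: Calculate final sum = 330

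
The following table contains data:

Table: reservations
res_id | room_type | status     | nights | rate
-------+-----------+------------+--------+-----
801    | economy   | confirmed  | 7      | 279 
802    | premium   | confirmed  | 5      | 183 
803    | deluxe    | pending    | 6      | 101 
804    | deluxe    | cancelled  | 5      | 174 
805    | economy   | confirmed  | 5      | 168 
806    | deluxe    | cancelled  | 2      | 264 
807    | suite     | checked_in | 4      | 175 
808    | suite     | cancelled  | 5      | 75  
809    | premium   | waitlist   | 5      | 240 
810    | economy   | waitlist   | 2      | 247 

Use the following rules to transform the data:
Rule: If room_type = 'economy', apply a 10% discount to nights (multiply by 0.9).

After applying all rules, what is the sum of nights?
44.6

Step 1: Records with room_type = 'economy' have total nights = 14
Step 2: Apply multiplier: 14 × 0.9 = 12.6
Step 3: Other records total: 32
Step 4: Final sum = 12.6 + 32 = 44.6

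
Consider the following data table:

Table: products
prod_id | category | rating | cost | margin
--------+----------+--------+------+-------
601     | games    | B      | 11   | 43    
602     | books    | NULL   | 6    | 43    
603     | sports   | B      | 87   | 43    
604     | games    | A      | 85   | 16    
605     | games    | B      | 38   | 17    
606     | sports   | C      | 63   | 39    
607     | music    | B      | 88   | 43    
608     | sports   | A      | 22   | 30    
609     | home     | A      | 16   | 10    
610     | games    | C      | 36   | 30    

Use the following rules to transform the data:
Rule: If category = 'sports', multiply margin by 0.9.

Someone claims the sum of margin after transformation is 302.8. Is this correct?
Yes, the result is correct.

Step 1: Calculate the correct sum after transformation
Step 2: Apply multiplier 0.9 to records where category = 'sports'
Step 3: Correct result = 302.8
Step 4: Claimed result = 302.8
Step 5: 302.8 = 302.8 ✓
Conclusion: The claimed result is correct.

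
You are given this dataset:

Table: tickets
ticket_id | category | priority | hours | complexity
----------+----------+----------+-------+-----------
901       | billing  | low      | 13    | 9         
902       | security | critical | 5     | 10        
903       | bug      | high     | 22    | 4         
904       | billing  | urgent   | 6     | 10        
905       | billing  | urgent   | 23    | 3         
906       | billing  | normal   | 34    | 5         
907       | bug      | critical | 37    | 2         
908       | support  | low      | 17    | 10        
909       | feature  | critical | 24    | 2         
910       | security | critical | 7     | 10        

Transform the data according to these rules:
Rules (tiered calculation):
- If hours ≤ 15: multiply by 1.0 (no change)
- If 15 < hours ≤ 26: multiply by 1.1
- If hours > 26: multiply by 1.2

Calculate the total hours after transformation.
210.8

Step 1: Tier 1 (hours ≤ 15): 4 records, sum = 31 × 1.0 = 31.0
Step 2: Tier 2 (15 < hours ≤ 26): 4 records, sum = 86 × 1.1 = 94.6
Step 3: Tier 3 (hours > 26): 2 records, sum = 71 × 1.2 = 85.2
Step 4: Final sum = 31.0 + 94.6 + 85.2 = 210.8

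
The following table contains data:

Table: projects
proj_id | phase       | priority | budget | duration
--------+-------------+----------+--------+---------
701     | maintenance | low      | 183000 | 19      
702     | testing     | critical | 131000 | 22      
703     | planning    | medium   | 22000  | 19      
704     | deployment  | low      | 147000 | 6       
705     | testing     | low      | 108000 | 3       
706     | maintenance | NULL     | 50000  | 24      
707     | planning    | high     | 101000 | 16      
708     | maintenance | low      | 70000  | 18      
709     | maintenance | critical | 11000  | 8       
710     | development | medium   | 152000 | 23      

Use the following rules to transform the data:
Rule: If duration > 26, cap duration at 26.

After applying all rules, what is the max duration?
24

Step 1: Original maximum duration = 24
Step 2: Check cap of 26 against maximum
Step 3: No records exceed the cap (max 24 <= cap 26), so no capping applies
Step 4: Maximum after transformation = 24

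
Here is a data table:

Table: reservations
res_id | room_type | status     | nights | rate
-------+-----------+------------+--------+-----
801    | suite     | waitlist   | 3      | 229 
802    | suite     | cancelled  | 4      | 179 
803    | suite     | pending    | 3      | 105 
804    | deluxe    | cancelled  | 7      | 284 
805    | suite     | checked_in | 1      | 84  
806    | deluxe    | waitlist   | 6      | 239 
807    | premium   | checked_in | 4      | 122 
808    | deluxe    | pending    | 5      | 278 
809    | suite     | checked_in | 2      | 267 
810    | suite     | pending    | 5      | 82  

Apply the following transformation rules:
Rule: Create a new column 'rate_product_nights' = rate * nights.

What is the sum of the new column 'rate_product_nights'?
8046

Step 1: For each record, compute rate * nights
Example calculations:
  229 * 3 = 687
  179 * 4 = 716
  105 * 3 = 315
  ...
Step 2: Sum all derived values
Step 3: Total = 8046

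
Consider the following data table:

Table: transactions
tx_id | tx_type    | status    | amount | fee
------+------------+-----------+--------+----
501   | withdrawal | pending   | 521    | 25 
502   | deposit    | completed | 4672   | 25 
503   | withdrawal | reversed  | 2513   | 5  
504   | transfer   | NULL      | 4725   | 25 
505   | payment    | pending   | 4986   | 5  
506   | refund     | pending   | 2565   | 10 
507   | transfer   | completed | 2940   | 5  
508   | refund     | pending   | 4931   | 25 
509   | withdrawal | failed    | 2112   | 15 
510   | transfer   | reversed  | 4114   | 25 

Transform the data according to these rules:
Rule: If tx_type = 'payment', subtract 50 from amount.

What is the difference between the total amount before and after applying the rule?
50

Step 1: Original sum of amount = 34079
Step 2: 1 records have tx_type = 'payment'
Step 3: Each affected record changes by -50
Step 4: Total change = 1 × -50 = -50
Step 5: New sum = 34079 + -50 = 34029
Step 6: Difference = |34029 - 34079| = 50
        (Sum decreased by 50)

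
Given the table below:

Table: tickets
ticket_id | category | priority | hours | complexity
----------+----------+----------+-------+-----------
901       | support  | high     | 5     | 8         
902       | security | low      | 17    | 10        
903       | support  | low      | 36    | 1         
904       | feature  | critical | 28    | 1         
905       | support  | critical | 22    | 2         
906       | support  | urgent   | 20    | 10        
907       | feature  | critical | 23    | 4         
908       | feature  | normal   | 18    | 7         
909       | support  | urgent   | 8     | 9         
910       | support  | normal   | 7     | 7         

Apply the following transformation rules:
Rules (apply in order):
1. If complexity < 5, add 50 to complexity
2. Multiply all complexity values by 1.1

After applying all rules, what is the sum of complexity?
284.9

Step 1: Apply Rule 1 - Add 50 to records with complexity < 5
  - 4 records affected: 8 + (4 × 50) = 208
  - Unaffected records: 51
  - Sum after Rule 1: 259
Step 2: Apply Rule 2 - Multiply all by 1.1
  - 259 × 1.1 = 284.9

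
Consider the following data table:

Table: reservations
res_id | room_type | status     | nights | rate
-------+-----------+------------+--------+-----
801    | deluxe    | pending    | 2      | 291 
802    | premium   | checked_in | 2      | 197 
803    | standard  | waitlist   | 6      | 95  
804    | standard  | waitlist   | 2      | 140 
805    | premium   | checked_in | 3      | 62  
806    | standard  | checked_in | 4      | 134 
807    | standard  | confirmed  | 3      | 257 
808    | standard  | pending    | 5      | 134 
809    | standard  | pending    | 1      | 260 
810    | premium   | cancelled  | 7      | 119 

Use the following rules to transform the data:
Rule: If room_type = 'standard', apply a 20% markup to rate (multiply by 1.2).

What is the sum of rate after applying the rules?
1893.0

Step 1: Records with room_type = 'standard' have total rate = 1020
Step 2: Apply multiplier: 1020 × 1.2 = 1224.0
Step 3: Other records total: 669
Step 4: Final sum = 1224.0 + 669 = 1893.0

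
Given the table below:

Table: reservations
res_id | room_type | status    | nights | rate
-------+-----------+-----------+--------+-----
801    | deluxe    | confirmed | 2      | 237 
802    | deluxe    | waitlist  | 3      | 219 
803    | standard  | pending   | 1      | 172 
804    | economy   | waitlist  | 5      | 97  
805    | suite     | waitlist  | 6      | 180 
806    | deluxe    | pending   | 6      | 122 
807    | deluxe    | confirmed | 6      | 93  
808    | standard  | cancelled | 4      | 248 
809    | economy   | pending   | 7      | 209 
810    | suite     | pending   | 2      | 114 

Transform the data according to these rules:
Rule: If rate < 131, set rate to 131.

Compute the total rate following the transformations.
1789

Step 1: 4 records have rate < 131
Step 2: These records originally summed to 426
Step 3: After setting to minimum: 4 × 131 = 524
Step 4: Unaffected records sum: 1265
Step 5: Final sum = 524 + 1265 = 1789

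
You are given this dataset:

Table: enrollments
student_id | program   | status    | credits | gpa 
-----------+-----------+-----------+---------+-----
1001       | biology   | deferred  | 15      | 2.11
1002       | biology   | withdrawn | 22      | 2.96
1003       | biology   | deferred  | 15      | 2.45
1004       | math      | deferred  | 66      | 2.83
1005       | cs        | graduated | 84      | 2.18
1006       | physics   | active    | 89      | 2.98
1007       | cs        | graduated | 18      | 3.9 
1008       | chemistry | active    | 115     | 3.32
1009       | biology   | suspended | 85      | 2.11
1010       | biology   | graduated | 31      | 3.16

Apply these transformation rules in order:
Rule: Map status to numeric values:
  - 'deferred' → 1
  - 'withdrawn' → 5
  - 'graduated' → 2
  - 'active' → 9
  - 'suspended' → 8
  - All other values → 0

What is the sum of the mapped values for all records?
40

Step 1: Apply mapping to each record
Step 2: Count by status:
  'deferred': 3 records × 1 = 3
  'withdrawn': 1 records × 5 = 5
  'graduated': 3 records × 2 = 6
  'active': 2 records × 9 = 18
  'suspended': 1 records × 8 = 8
Step 3: Sum all mapped values = 40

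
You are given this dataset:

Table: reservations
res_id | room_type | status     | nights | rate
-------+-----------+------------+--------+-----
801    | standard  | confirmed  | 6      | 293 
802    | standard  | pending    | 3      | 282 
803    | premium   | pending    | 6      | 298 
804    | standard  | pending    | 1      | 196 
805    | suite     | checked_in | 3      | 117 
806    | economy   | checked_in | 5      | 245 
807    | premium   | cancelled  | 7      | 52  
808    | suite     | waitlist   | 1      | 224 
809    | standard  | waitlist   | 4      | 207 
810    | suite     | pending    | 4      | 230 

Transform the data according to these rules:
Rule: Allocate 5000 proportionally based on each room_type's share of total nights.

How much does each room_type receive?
economy: 625.0, premium: 1625.0, standard: 1750.0, suite: 1000.0

Step 1: Calculate total nights = 40
Step 2: Calculate each room_type's proportion:
  economy: 5/40 = 12.50% → 625.0
  premium: 13/40 = 32.50% → 1625.0
  standard: 14/40 = 35.00% → 1750.0
  suite: 8/40 = 20.00% → 1000.0
Step 3: Verify: sum of allocations ≈ 5000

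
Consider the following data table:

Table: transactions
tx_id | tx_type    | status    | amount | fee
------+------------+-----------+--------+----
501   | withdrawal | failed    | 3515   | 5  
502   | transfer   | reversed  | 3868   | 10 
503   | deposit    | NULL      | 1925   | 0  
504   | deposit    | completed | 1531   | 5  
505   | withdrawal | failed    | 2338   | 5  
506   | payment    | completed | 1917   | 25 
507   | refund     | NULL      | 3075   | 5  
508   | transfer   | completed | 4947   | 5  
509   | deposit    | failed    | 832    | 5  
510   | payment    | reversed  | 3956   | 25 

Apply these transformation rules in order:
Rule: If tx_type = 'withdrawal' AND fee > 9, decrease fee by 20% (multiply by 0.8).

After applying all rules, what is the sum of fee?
90

Step 1: Find records where tx_type = 'withdrawal' AND fee > 9
Step 2: 0 records match, summing to 0
Step 3: After multiplier: 0 × 0.8 = 0.0
Step 4: Unaffected records sum: 90
Step 5: Final sum = 0.0 + 90 = 90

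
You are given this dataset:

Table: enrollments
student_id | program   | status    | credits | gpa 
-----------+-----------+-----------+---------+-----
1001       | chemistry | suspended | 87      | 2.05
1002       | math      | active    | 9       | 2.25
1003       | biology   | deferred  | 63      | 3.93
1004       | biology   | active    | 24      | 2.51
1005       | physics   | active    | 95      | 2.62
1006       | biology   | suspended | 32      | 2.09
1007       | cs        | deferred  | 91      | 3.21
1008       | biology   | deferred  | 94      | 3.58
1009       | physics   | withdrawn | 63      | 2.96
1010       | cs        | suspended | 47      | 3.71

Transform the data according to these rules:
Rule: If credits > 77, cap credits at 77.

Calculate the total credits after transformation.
546

Step 1: 4 records have credits > 77
Step 2: These records originally summed to 367
Step 3: After capping: 4 × 77 = 308
Step 4: Unaffected records sum: 238
Step 5: Final sum = 308 + 238 = 546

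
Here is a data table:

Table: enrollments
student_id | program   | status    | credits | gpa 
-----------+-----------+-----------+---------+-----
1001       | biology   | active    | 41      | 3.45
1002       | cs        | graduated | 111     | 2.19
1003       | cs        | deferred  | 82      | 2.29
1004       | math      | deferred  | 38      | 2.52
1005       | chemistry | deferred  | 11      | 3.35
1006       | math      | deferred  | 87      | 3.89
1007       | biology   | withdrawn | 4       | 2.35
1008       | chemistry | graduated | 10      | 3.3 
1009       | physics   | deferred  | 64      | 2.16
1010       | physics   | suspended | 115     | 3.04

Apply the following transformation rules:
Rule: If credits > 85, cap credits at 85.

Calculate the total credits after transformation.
505

Step 1: 3 records have credits > 85
Step 2: These records originally summed to 313
Step 3: After capping: 3 × 85 = 255
Step 4: Unaffected records sum: 250
Step 5: Final sum = 255 + 250 = 505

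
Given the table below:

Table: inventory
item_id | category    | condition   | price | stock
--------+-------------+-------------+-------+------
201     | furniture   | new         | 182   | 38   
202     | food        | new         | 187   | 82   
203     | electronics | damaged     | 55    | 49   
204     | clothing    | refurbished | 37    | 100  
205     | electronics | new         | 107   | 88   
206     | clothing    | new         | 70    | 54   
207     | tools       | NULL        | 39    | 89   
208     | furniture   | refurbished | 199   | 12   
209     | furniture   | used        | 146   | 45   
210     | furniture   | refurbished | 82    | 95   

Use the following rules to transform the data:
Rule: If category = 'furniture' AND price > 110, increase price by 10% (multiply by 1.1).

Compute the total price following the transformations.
1156.7

Step 1: Find records where category = 'furniture' AND price > 110
Step 2: 3 records match, summing to 527
Step 3: After multiplier: 527 × 1.1 = 579.7
Step 4: Unaffected records sum: 577
Step 5: Final sum = 579.7 + 577 = 1156.7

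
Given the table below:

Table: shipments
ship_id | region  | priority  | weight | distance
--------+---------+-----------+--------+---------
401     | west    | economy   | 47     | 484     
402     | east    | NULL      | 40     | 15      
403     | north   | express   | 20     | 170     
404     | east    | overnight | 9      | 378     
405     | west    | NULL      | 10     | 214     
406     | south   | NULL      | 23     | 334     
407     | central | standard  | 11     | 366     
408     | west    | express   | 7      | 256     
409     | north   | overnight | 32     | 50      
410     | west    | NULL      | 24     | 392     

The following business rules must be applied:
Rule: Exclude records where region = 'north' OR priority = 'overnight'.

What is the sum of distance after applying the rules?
2061

Step 1: Find records where region = 'north' OR priority = 'overnight'
Step 2: 3 records match, summing to 598
Step 3: Original sum: 2659
Step 4: Remaining sum = 2659 - 598 = 2061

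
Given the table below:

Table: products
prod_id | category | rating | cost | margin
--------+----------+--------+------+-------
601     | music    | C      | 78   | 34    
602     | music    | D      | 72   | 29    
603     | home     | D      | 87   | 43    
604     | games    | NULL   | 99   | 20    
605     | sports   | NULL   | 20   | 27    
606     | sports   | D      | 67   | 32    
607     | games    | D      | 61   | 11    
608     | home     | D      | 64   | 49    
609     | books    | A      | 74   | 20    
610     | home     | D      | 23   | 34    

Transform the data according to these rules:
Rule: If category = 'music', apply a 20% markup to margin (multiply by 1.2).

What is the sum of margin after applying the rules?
311.6

Step 1: Records with category = 'music' have total margin = 63
Step 2: Apply multiplier: 63 × 1.2 = 75.6
Step 3: Other records total: 236
Step 4: Final sum = 75.6 + 236 = 311.6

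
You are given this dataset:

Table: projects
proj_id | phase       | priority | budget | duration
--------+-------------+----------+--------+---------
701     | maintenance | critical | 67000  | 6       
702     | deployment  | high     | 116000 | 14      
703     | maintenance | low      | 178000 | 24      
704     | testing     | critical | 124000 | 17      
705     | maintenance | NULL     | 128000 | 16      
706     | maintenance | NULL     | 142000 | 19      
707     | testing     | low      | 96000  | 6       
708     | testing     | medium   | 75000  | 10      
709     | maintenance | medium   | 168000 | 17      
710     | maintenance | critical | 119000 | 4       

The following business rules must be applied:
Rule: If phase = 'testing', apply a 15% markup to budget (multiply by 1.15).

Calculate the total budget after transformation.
1257250.0

Step 1: Records with phase = 'testing' have total budget = 295000
Step 2: Apply multiplier: 295000 × 1.15 = 339250.0
Step 3: Other records total: 918000
Step 4: Final sum = 339250.0 + 918000 = 1257250.0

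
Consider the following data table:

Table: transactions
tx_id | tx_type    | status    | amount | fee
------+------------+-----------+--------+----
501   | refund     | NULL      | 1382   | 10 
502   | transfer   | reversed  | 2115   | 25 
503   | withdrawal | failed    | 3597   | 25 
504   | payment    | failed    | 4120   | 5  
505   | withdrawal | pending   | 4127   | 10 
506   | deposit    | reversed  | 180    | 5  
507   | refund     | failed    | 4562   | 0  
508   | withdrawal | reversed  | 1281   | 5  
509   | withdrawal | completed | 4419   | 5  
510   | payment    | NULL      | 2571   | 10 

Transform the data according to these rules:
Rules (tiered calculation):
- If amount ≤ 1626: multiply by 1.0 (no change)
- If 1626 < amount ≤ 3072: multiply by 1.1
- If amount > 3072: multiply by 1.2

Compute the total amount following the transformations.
32987.6

Step 1: Tier 1 (amount ≤ 1626): 3 records, sum = 2843 × 1.0 = 2843.0
Step 2: Tier 2 (1626 < amount ≤ 3072): 2 records, sum = 4686 × 1.1 = 5154.6
Step 3: Tier 3 (amount > 3072): 5 records, sum = 20825 × 1.2 = 24990.0
Step 4: Final sum = 2843.0 + 5154.6 + 24990.0 = 32987.6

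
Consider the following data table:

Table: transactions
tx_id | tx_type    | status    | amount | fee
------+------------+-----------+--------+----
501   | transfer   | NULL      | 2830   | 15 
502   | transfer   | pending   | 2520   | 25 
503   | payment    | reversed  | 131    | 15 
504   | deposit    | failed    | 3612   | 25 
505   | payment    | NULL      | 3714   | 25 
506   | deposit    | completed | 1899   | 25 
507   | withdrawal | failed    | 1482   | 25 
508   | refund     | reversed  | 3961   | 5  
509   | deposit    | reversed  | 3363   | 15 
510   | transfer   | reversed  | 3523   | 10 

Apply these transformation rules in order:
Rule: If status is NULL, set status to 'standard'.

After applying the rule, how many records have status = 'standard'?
2

Step 1: Count records where status IS NULL
Step 2: Found 2 records with NULL status
Step 3: These records will have status set to 'standard'
Step 4: Records already having status = 'standard': 0
Step 5: Answer: 2 + 0 = 2 records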